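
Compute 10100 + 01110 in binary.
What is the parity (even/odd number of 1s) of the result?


10100 = 20
01110 = 14
Sum = 34 = 100010
1s count = 2

even parity (2 ones in 100010)


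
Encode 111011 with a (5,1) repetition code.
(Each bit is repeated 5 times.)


Each bit -> 5 copies

111111111111111000001111111111


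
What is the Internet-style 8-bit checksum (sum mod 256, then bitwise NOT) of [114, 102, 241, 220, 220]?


Sum = 897 mod 256 = 129
Complement = 126

126


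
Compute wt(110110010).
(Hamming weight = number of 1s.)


Counting 1s in 110110010

5


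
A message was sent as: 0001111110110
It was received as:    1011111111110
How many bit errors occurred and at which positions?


XOR: 1010000001000

3 error(s) at position(s): 0, 2, 9


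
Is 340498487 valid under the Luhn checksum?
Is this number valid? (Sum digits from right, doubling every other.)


Luhn sum = 53
53 mod 10 = 3

Invalid (Luhn sum mod 10 = 3)


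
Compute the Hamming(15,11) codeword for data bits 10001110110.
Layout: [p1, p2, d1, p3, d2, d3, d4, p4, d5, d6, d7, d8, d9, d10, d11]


Parity bits: p1=0, p2=0, p3=0, p4=1

001000011110110


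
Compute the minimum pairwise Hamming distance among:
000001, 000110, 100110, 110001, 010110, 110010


Comparing all pairs, minimum distance: 1
Can detect 0 errors, correct 0 errors

1


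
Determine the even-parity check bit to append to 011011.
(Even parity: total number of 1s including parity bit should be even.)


Number of 1s in data: 4
Parity bit: 0

0


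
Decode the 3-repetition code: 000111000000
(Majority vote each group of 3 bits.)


Groups: 000, 111, 000, 000
Majority votes: 0100

0100


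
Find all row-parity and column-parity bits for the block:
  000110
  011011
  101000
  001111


Row parities: 0000
Column parities: 111010

Row P: 0000, Col P: 111010, Corner: 0


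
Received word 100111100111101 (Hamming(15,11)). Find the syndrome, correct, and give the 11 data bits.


Syndrome = 14: error at position 14

Data: 01110111111 (corrected bit 14)


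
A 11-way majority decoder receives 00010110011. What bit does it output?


Ones: 5 out of 11
Threshold: 6

0 (5/11 voted 1)


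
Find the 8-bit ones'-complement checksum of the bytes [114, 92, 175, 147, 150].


Sum = 678 mod 256 = 166
Complement = 89

89


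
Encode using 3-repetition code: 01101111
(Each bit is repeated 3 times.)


Each bit -> 3 copies

000111111000111111111111


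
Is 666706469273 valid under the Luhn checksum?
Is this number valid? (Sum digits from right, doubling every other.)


Luhn sum = 58
58 mod 10 = 8

Invalid (Luhn sum mod 10 = 8)


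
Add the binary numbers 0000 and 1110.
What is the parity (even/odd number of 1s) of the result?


0000 = 0
1110 = 14
Sum = 14 = 1110
1s count = 3

odd parity (3 ones in 1110)


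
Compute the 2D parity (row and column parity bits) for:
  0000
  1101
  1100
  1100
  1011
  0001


Row parities: 010011
Column parities: 0111

Row P: 010011, Col P: 0111, Corner: 1


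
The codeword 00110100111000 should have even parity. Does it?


Number of 1s: 6

Yes, parity is correct (6 ones)


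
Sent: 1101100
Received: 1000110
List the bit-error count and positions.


XOR: 0101010

3 error(s) at position(s): 1, 3, 5


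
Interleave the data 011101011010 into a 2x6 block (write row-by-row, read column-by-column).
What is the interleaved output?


Matrix:
  011101
  011010
Read columns: 001111100110

001111100110


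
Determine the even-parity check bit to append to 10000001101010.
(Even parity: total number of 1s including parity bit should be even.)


Number of 1s in data: 5
Parity bit: 1

1


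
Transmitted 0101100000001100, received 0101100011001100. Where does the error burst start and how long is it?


XOR: 0000000011000000

Burst at position 8, length 2


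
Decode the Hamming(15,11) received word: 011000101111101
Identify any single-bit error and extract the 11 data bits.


Syndrome = 0: no error detected

Data: 10011111101 (no errors)


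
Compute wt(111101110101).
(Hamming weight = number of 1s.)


Counting 1s in 111101110101

9


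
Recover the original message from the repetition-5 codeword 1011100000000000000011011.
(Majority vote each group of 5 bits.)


Groups: 10111, 00000, 00000, 00000, 11011
Majority votes: 10001

10001


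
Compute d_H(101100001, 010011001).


XOR: 111111000
Count of 1s: 6

6


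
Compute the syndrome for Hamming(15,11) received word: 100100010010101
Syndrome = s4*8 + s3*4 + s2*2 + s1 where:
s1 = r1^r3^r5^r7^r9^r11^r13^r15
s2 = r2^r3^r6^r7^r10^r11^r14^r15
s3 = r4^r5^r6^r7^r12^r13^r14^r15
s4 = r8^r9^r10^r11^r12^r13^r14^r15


s1=0, s2=0, s3=1, s4=0

Syndrome = 4 (error at position 4)


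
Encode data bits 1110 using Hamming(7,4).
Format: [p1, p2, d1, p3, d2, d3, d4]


Parity bits: p1=0, p2=0, p3=0

0010110


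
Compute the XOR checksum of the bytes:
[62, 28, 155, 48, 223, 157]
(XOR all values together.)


XOR chain: 62 ^ 28 ^ 155 ^ 48 ^ 223 ^ 157 = 203

203


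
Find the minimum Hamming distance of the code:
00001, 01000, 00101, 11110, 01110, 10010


Comparing all pairs, minimum distance: 1
Can detect 0 errors, correct 0 errors

1


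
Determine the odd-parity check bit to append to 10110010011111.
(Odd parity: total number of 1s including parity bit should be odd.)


Number of 1s in data: 9
Parity bit: 0

0


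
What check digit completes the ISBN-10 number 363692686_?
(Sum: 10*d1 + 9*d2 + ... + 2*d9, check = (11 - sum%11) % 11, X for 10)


Weighted sum: 274
274 mod 11 = 10

Check digit: 1


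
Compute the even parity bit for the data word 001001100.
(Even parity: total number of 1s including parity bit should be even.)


Number of 1s in data: 3
Parity bit: 1

1


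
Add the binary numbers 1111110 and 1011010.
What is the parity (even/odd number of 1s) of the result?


1111110 = 126
1011010 = 90
Sum = 216 = 11011000
1s count = 4

even parity (4 ones in 11011000)


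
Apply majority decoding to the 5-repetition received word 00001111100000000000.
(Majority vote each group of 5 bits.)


Groups: 00001, 11110, 00000, 00000
Majority votes: 0100

0100


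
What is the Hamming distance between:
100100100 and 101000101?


XOR: 001100001
Count of 1s: 3

3


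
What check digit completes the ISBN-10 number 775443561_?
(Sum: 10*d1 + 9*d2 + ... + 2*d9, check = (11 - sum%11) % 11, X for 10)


Weighted sum: 280
280 mod 11 = 5

Check digit: 6


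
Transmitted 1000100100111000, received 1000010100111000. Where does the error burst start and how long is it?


XOR: 0000110000000000

Burst at position 4, length 2


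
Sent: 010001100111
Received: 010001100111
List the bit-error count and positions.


XOR: 000000000000

0 errors (received matches sent)


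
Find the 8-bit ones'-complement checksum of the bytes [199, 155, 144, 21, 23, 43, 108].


Sum = 693 mod 256 = 181
Complement = 74

74


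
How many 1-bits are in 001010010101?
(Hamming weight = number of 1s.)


Counting 1s in 001010010101

5


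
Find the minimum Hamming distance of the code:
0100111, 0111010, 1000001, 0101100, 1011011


Comparing all pairs, minimum distance: 3
Can detect 2 errors, correct 1 errors

3


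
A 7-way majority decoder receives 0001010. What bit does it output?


Ones: 2 out of 7
Threshold: 4

0 (2/7 voted 1)


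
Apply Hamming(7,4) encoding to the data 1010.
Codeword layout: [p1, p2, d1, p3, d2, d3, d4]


Parity bits: p1=1, p2=0, p3=1

1011010


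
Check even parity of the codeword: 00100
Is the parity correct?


Number of 1s: 1

No, parity error (1 ones)


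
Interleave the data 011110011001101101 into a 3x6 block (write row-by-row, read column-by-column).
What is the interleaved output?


Matrix:
  011110
  011001
  101101
Read columns: 001110111101100011

001110111101100011


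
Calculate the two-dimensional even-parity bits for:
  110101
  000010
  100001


Row parities: 010
Column parities: 010110

Row P: 010, Col P: 010110, Corner: 1


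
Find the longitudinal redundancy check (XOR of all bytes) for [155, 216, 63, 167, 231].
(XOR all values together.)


XOR chain: 155 ^ 216 ^ 63 ^ 167 ^ 231 = 60

60


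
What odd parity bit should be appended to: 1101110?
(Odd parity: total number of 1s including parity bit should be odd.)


Number of 1s in data: 5
Parity bit: 0

0


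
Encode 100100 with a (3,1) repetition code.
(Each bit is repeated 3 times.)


Each bit -> 3 copies

111000000111000000


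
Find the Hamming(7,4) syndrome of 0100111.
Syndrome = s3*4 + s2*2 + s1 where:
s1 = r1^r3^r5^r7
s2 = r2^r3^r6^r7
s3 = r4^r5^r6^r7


s1=0, s2=1, s3=1

Syndrome = 6 (error at position 6)


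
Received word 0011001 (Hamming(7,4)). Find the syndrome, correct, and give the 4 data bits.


Syndrome = 0: no error detected

Data: 1001 (no errors)


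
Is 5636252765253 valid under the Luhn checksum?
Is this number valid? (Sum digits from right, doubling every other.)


Luhn sum = 37
37 mod 10 = 7

Invalid (Luhn sum mod 10 = 7)


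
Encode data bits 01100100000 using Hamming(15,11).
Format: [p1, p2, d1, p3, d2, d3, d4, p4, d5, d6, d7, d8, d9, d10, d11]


Parity bits: p1=1, p2=0, p3=0, p4=1

100011010100000


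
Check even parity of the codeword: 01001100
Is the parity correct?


Number of 1s: 3

No, parity error (3 ones)


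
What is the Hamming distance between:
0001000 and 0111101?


XOR: 0110101
Count of 1s: 4

4


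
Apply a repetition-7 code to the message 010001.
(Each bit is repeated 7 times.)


Each bit -> 7 copies

000000011111110000000000000000000001111111


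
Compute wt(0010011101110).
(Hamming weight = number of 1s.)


Counting 1s in 0010011101110

7


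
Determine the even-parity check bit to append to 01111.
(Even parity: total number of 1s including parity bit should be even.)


Number of 1s in data: 4
Parity bit: 0

0


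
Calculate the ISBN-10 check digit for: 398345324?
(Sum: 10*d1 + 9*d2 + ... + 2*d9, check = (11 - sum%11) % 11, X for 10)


Weighted sum: 271
271 mod 11 = 7

Check digit: 4


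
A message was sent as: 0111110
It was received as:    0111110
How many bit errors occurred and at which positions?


XOR: 0000000

0 errors (received matches sent)


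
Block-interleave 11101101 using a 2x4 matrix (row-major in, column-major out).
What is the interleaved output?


Matrix:
  1110
  1101
Read columns: 11111001

11111001


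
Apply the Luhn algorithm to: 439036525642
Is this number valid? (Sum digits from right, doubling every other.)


Luhn sum = 52
52 mod 10 = 2

Invalid (Luhn sum mod 10 = 2)


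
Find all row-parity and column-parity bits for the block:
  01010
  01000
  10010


Row parities: 010
Column parities: 10000

Row P: 010, Col P: 10000, Corner: 1


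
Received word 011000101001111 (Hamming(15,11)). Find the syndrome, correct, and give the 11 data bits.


Syndrome = 15: error at position 15

Data: 10011001110 (corrected bit 15)


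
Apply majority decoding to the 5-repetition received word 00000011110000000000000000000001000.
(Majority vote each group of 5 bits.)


Groups: 00000, 01111, 00000, 00000, 00000, 00000, 01000
Majority votes: 0100000

0100000


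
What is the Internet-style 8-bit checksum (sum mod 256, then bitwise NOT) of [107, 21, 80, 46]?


Sum = 254 mod 256 = 254
Complement = 1

1


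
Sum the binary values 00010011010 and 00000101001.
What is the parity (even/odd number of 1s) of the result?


00010011010 = 154
00000101001 = 41
Sum = 195 = 11000011
1s count = 4

even parity (4 ones in 11000011)


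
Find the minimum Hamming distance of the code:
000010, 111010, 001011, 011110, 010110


Comparing all pairs, minimum distance: 1
Can detect 0 errors, correct 0 errors

1


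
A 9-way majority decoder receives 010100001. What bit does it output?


Ones: 3 out of 9
Threshold: 5

0 (3/9 voted 1)


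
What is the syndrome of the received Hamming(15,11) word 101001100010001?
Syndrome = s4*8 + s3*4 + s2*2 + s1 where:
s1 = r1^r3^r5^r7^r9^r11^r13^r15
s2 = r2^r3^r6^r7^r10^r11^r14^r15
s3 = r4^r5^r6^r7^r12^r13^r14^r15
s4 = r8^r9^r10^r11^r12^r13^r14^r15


s1=1, s2=1, s3=1, s4=0

Syndrome = 7 (error at position 7)


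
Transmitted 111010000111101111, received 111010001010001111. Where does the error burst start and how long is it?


XOR: 000000001101100000

Burst at position 8, length 5


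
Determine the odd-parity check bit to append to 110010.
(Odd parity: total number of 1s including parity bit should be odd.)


Number of 1s in data: 3
Parity bit: 0

0


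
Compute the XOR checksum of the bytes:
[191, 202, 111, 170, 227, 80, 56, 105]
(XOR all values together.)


XOR chain: 191 ^ 202 ^ 111 ^ 170 ^ 227 ^ 80 ^ 56 ^ 105 = 82

82


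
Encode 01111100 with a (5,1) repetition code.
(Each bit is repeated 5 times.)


Each bit -> 5 copies

0000011111111111111111111111110000000000


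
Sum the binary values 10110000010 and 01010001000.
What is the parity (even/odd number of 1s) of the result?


10110000010 = 1410
01010001000 = 648
Sum = 2058 = 100000001010
1s count = 3

odd parity (3 ones in 100000001010)


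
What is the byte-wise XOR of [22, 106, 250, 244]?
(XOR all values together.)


XOR chain: 22 ^ 106 ^ 250 ^ 244 = 114

114


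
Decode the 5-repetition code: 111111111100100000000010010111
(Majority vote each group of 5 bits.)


Groups: 11111, 11111, 00100, 00000, 00100, 10111
Majority votes: 110001

110001


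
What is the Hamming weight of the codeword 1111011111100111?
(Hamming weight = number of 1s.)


Counting 1s in 1111011111100111

13


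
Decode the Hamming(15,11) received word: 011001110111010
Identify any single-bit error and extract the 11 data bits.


Syndrome = 11: error at position 11

Data: 10110101010 (corrected bit 11)


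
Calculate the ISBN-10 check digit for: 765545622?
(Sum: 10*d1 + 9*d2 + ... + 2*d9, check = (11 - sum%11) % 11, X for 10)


Weighted sum: 282
282 mod 11 = 7

Check digit: 4


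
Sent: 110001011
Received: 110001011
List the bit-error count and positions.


XOR: 000000000

0 errors (received matches sent)


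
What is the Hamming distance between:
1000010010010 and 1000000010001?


XOR: 0000010000011
Count of 1s: 3

3


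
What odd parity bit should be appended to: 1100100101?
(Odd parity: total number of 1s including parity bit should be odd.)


Number of 1s in data: 5
Parity bit: 0

0


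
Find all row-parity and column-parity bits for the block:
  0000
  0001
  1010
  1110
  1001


Row parities: 01010
Column parities: 1100

Row P: 01010, Col P: 1100, Corner: 0


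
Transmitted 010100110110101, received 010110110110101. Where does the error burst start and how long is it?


XOR: 000010000000000

Burst at position 4, length 1


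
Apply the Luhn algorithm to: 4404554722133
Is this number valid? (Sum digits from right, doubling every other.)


Luhn sum = 51
51 mod 10 = 1

Invalid (Luhn sum mod 10 = 1)


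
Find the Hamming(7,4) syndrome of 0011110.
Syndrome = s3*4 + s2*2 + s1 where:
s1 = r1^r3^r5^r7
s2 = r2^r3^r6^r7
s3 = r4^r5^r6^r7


s1=0, s2=0, s3=1

Syndrome = 4 (error at position 4)


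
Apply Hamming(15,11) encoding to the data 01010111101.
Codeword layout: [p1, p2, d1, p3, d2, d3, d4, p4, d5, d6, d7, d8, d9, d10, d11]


Parity bits: p1=1, p2=0, p3=1, p4=1

100110110111101


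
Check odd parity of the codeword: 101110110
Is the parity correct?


Number of 1s: 6

No, parity error (6 ones)


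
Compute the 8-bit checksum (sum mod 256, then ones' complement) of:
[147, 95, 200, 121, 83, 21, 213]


Sum = 880 mod 256 = 112
Complement = 143

143


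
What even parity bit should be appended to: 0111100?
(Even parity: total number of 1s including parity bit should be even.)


Number of 1s in data: 4
Parity bit: 0

0


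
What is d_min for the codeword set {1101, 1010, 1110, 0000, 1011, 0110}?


Comparing all pairs, minimum distance: 1
Can detect 0 errors, correct 0 errors

1


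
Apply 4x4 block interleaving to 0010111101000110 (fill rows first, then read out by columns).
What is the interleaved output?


Matrix:
  0010
  1111
  0100
  0110
Read columns: 0100011111010100

0100011111010100


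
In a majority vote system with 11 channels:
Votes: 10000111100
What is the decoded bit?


Ones: 5 out of 11
Threshold: 6

0 (5/11 voted 1)


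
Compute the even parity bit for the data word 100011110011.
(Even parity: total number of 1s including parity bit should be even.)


Number of 1s in data: 7
Parity bit: 1

1


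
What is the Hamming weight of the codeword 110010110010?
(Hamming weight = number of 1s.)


Counting 1s in 110010110010

6


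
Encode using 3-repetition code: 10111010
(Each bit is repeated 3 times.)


Each bit -> 3 copies

111000111111111000111000


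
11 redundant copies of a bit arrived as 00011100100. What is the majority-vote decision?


Ones: 4 out of 11
Threshold: 6

0 (4/11 voted 1)


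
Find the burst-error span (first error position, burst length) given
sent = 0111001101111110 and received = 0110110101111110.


XOR: 0001111000000000

Burst at position 3, length 4


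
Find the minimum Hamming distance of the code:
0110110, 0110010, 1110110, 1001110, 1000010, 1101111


Comparing all pairs, minimum distance: 1
Can detect 0 errors, correct 0 errors

1


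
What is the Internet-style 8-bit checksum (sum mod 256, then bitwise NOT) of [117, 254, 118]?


Sum = 489 mod 256 = 233
Complement = 22

22


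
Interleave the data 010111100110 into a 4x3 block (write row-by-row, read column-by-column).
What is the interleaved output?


Matrix:
  010
  111
  100
  110
Read columns: 011111010100

011111010100


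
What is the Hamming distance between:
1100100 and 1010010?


XOR: 0110110
Count of 1s: 4

4


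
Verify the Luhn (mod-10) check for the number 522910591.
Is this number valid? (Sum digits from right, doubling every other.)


Luhn sum = 36
36 mod 10 = 6

Invalid (Luhn sum mod 10 = 6)


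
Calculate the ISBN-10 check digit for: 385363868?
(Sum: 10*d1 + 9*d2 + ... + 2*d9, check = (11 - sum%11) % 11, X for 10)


Weighted sum: 280
280 mod 11 = 5

Check digit: 6


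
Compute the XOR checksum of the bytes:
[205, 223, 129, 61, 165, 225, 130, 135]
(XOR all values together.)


XOR chain: 205 ^ 223 ^ 129 ^ 61 ^ 165 ^ 225 ^ 130 ^ 135 = 239

239


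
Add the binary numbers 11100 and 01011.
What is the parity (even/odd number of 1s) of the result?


11100 = 28
01011 = 11
Sum = 39 = 100111
1s count = 4

even parity (4 ones in 100111)


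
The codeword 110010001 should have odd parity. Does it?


Number of 1s: 4

No, parity error (4 ones)


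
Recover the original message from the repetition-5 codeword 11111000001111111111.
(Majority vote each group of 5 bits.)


Groups: 11111, 00000, 11111, 11111
Majority votes: 1011

1011


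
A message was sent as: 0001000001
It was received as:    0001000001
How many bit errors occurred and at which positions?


XOR: 0000000000

0 errors (received matches sent)


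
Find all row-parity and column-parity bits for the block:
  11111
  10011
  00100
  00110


Row parities: 1110
Column parities: 01110

Row P: 1110, Col P: 01110, Corner: 1


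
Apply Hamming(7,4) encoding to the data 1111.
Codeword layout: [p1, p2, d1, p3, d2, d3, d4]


Parity bits: p1=1, p2=1, p3=1

1111111


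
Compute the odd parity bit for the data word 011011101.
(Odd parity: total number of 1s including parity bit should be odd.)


Number of 1s in data: 6
Parity bit: 1

1


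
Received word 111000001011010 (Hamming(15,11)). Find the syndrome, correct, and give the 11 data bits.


Syndrome = 0: no error detected

Data: 10001011010 (no errors)


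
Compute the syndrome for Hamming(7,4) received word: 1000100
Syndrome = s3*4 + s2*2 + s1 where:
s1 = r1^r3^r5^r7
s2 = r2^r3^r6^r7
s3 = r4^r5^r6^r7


s1=0, s2=0, s3=1

Syndrome = 4 (error at position 4)


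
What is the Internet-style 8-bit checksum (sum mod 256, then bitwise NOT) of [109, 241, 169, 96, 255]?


Sum = 870 mod 256 = 102
Complement = 153

153


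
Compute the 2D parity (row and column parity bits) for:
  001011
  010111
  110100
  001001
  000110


Row parities: 10100
Column parities: 100111

Row P: 10100, Col P: 100111, Corner: 0


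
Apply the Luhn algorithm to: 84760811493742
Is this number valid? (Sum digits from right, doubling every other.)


Luhn sum = 73
73 mod 10 = 3

Invalid (Luhn sum mod 10 = 3)


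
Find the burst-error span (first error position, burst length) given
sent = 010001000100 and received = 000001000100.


XOR: 010000000000

Burst at position 1, length 1


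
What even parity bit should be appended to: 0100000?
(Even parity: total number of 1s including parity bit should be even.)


Number of 1s in data: 1
Parity bit: 1

1


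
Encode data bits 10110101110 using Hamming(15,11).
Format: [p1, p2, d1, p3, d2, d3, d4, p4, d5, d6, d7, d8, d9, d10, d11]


Parity bits: p1=1, p2=1, p3=1, p4=0

111101100101110


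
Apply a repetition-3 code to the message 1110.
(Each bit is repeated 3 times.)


Each bit -> 3 copies

111111111000


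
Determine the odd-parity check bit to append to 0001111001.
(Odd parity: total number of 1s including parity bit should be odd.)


Number of 1s in data: 5
Parity bit: 0

0


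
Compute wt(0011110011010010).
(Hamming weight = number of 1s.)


Counting 1s in 0011110011010010

8


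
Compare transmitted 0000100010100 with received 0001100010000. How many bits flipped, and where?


XOR: 0001000000100

2 error(s) at position(s): 3, 10


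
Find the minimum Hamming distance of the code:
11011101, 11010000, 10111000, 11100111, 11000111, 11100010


Comparing all pairs, minimum distance: 1
Can detect 0 errors, correct 0 errors

1


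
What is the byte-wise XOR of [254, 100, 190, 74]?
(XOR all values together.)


XOR chain: 254 ^ 100 ^ 190 ^ 74 = 110

110


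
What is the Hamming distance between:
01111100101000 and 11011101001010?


XOR: 10100001100010
Count of 1s: 5

5


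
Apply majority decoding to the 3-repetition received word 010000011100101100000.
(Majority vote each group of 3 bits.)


Groups: 010, 000, 011, 100, 101, 100, 000
Majority votes: 0010100

0010100


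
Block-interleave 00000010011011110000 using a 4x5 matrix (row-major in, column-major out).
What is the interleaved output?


Matrix:
  00000
  01001
  10111
  10000
Read columns: 00110100001000100110

00110100001000100110


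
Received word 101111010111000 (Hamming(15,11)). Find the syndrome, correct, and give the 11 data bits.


Syndrome = 0: no error detected

Data: 11100111000 (no errors)


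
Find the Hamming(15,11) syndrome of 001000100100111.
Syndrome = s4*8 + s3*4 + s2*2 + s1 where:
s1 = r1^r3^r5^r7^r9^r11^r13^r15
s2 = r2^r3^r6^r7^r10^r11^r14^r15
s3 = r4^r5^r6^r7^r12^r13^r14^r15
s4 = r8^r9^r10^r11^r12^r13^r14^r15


s1=0, s2=1, s3=0, s4=0

Syndrome = 2 (error at position 2)


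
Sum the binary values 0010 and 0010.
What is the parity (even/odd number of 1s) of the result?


0010 = 2
0010 = 2
Sum = 4 = 100
1s count = 1

odd parity (1 ones in 100)


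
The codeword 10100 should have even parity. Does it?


Number of 1s: 2

Yes, parity is correct (2 ones)


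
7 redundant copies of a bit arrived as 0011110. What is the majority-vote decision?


Ones: 4 out of 7
Threshold: 4

1 (4/7 voted 1)


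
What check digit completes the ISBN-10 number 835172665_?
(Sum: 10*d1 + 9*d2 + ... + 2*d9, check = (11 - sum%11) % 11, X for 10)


Weighted sum: 258
258 mod 11 = 5

Check digit: 6


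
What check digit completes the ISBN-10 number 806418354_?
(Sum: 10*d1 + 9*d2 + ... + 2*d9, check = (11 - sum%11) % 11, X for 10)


Weighted sum: 237
237 mod 11 = 6

Check digit: 5


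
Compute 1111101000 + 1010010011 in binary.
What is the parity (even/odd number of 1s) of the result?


1111101000 = 1000
1010010011 = 659
Sum = 1659 = 11001111011
1s count = 8

even parity (8 ones in 11001111011)


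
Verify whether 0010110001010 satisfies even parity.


Number of 1s: 5

No, parity error (5 ones)


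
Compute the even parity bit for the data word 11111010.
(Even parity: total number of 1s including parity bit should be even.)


Number of 1s in data: 6
Parity bit: 0

0


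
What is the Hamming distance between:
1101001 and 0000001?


XOR: 1101000
Count of 1s: 3

3


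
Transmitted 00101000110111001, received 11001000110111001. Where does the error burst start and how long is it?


XOR: 11100000000000000

Burst at position 0, length 3


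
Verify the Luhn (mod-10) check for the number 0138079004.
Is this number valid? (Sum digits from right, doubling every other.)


Luhn sum = 35
35 mod 10 = 5

Invalid (Luhn sum mod 10 = 5)


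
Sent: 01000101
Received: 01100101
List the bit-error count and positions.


XOR: 00100000

1 error(s) at position(s): 2


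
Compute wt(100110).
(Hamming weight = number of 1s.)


Counting 1s in 100110

3


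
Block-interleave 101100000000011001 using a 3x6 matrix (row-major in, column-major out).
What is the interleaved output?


Matrix:
  101100
  000000
  011001
Read columns: 100001101100000001

100001101100000001


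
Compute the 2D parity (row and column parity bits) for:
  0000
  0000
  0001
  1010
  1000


Row parities: 00101
Column parities: 0011

Row P: 00101, Col P: 0011, Corner: 0


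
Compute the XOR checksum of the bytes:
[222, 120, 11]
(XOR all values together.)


XOR chain: 222 ^ 120 ^ 11 = 173

173


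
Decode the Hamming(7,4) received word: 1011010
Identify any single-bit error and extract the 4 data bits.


Syndrome = 0: no error detected

Data: 1010 (no errors)


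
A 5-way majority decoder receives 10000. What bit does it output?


Ones: 1 out of 5
Threshold: 3

0 (1/5 voted 1)


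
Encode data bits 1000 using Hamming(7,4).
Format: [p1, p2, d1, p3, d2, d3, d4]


Parity bits: p1=1, p2=1, p3=0

1110000


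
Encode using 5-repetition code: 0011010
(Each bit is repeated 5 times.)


Each bit -> 5 copies

00000000001111111111000001111100000


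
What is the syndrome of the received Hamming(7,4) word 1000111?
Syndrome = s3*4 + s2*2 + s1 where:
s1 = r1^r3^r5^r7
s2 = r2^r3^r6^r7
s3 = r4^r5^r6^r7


s1=1, s2=0, s3=1

Syndrome = 5 (error at position 5)


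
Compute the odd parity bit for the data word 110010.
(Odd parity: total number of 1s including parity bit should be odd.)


Number of 1s in data: 3
Parity bit: 0

0


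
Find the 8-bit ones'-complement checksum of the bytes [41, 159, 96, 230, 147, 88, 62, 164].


Sum = 987 mod 256 = 219
Complement = 36

36


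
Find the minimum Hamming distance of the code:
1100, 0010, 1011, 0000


Comparing all pairs, minimum distance: 1
Can detect 0 errors, correct 0 errors

1


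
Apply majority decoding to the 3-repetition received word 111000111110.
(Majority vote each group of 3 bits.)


Groups: 111, 000, 111, 110
Majority votes: 1011

1011


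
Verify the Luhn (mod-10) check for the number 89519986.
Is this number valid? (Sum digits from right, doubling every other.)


Luhn sum = 49
49 mod 10 = 9

Invalid (Luhn sum mod 10 = 9)


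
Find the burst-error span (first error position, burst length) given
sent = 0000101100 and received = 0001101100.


XOR: 0001000000

Burst at position 3, length 1


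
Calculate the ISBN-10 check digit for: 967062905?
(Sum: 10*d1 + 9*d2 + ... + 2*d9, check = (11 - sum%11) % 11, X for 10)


Weighted sum: 292
292 mod 11 = 6

Check digit: 5


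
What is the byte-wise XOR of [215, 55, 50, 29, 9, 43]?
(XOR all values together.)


XOR chain: 215 ^ 55 ^ 50 ^ 29 ^ 9 ^ 43 = 237

237


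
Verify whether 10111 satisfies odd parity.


Number of 1s: 4

No, parity error (4 ones)


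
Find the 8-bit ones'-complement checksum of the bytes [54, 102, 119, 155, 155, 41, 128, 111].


Sum = 865 mod 256 = 97
Complement = 158

158


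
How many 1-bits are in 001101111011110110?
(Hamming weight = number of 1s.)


Counting 1s in 001101111011110110

12


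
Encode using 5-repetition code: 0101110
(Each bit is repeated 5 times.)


Each bit -> 5 copies

00000111110000011111111111111100000


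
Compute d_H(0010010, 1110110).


XOR: 1100100
Count of 1s: 3

3


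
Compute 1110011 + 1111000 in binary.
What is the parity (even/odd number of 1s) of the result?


1110011 = 115
1111000 = 120
Sum = 235 = 11101011
1s count = 6

even parity (6 ones in 11101011)


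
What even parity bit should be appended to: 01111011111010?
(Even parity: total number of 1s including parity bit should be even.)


Number of 1s in data: 10
Parity bit: 0

0


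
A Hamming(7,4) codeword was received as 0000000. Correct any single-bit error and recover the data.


Syndrome = 0: no error detected

Data: 0000 (no errors)


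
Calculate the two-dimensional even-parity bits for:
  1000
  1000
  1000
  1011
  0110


Row parities: 11110
Column parities: 0101

Row P: 11110, Col P: 0101, Corner: 0


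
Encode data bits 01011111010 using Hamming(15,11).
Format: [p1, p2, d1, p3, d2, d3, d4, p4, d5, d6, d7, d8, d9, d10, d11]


Parity bits: p1=0, p2=0, p3=0, p4=1

000010111111010


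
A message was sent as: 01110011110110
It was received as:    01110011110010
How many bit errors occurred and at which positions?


XOR: 00000000000100

1 error(s) at position(s): 11


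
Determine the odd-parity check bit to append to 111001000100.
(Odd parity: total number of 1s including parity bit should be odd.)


Number of 1s in data: 5
Parity bit: 0

0


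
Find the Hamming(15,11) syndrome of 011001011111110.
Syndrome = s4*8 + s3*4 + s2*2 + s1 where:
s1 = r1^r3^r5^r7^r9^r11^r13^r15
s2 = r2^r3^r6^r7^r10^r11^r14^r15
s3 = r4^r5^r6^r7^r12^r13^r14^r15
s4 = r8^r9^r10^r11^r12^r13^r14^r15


s1=0, s2=0, s3=0, s4=1

Syndrome = 8 (error at position 8)


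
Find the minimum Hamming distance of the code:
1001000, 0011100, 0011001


Comparing all pairs, minimum distance: 2
Can detect 1 errors, correct 0 errors

2


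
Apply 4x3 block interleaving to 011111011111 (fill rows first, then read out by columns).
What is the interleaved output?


Matrix:
  011
  111
  011
  111
Read columns: 010111111111

010111111111


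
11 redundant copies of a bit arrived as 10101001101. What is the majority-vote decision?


Ones: 6 out of 11
Threshold: 6

1 (6/11 voted 1)


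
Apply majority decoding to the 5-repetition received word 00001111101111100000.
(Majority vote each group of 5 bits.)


Groups: 00001, 11110, 11111, 00000
Majority votes: 0110

0110


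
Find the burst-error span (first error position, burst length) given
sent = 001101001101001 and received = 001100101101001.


XOR: 000001100000000

Burst at position 5, length 2


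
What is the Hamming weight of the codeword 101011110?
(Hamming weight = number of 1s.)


Counting 1s in 101011110

6


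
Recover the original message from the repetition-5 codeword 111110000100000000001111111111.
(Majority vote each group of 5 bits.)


Groups: 11111, 00001, 00000, 00000, 11111, 11111
Majority votes: 100011

100011


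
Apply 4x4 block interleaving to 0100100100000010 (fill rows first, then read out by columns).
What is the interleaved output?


Matrix:
  0100
  1001
  0000
  0010
Read columns: 0100100000010100

0100100000010100


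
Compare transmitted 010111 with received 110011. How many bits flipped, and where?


XOR: 100100

2 error(s) at position(s): 0, 3


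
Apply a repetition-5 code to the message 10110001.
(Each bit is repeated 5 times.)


Each bit -> 5 copies

1111100000111111111100000000000000011111


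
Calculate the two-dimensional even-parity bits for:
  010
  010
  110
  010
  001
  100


Row parities: 110111
Column parities: 001

Row P: 110111, Col P: 001, Corner: 1


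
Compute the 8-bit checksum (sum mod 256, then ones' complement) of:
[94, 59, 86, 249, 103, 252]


Sum = 843 mod 256 = 75
Complement = 180

180


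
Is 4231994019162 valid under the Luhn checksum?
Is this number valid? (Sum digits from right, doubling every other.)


Luhn sum = 51
51 mod 10 = 1

Invalid (Luhn sum mod 10 = 1)


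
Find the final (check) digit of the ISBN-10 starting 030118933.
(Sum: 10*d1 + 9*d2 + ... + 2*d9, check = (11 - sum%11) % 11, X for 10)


Weighted sum: 131
131 mod 11 = 10

Check digit: 1


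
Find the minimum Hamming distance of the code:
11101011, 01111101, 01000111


Comparing all pairs, minimum distance: 4
Can detect 3 errors, correct 1 errors

4


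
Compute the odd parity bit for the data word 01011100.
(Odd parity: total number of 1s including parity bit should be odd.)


Number of 1s in data: 4
Parity bit: 1

1


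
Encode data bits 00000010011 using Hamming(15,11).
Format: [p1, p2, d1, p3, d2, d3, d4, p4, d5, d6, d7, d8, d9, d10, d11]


Parity bits: p1=0, p2=1, p3=0, p4=1

010000010010011


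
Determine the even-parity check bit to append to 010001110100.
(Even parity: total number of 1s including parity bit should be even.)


Number of 1s in data: 5
Parity bit: 1

1


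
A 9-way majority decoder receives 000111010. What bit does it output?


Ones: 4 out of 9
Threshold: 5

0 (4/9 voted 1)


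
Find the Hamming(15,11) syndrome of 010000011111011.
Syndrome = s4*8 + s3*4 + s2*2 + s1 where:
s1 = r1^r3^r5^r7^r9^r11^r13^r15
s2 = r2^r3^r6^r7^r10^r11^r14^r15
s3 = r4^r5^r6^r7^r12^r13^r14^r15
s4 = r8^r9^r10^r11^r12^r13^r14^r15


s1=1, s2=1, s3=1, s4=1

Syndrome = 15 (error at position 15)


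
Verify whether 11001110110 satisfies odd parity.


Number of 1s: 7

Yes, parity is correct (7 ones)


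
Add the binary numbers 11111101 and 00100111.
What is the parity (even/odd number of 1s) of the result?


11111101 = 253
00100111 = 39
Sum = 292 = 100100100
1s count = 3

odd parity (3 ones in 100100100)


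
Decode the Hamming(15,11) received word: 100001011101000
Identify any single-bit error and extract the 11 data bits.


Syndrome = 0: no error detected

Data: 00101101000 (no errors)


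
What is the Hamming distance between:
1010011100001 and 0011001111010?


XOR: 1001010011011
Count of 1s: 7

7


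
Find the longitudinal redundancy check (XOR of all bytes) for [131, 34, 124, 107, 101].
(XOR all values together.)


XOR chain: 131 ^ 34 ^ 124 ^ 107 ^ 101 = 211

211


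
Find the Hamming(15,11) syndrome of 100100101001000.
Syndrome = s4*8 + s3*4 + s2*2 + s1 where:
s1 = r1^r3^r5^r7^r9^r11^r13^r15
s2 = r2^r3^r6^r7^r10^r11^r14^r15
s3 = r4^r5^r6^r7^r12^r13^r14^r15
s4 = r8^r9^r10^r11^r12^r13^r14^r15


s1=1, s2=1, s3=1, s4=0

Syndrome = 7 (error at position 7)


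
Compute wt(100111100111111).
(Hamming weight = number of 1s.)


Counting 1s in 100111100111111

11


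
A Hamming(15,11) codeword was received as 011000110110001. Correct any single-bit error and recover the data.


Syndrome = 0: no error detected

Data: 10010110001 (no errors)


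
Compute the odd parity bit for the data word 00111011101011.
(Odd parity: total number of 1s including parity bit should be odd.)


Number of 1s in data: 9
Parity bit: 0

0


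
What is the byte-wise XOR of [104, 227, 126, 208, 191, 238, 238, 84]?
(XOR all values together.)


XOR chain: 104 ^ 227 ^ 126 ^ 208 ^ 191 ^ 238 ^ 238 ^ 84 = 206

206


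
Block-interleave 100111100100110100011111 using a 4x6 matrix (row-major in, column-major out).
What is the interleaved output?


Matrix:
  100111
  100100
  110100
  011111
Read columns: 111000110001111110011001

111000110001111110011001


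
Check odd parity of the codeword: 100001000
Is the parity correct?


Number of 1s: 2

No, parity error (2 ones)


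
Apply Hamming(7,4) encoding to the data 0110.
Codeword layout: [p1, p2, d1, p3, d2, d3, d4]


Parity bits: p1=1, p2=1, p3=0

1100110


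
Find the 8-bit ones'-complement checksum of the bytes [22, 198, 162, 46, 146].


Sum = 574 mod 256 = 62
Complement = 193

193


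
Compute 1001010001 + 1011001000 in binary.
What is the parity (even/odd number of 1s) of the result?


1001010001 = 593
1011001000 = 712
Sum = 1305 = 10100011001
1s count = 5

odd parity (5 ones in 10100011001)


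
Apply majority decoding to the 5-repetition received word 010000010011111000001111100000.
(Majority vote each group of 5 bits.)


Groups: 01000, 00100, 11111, 00000, 11111, 00000
Majority votes: 001010

001010


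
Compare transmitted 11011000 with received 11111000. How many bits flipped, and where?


XOR: 00100000

1 error(s) at position(s): 2


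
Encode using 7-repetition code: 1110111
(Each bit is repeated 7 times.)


Each bit -> 7 copies

1111111111111111111110000000111111111111111111111


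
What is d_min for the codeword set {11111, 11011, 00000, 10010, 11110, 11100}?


Comparing all pairs, minimum distance: 1
Can detect 0 errors, correct 0 errors

1


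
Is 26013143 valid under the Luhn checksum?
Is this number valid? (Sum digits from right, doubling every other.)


Luhn sum = 29
29 mod 10 = 9

Invalid (Luhn sum mod 10 = 9)


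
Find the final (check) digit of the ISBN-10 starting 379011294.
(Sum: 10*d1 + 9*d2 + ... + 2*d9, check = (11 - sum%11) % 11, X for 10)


Weighted sum: 219
219 mod 11 = 10

Check digit: 1


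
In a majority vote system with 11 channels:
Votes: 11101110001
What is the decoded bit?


Ones: 7 out of 11
Threshold: 6

1 (7/11 voted 1)


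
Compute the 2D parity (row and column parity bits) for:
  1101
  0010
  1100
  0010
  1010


Row parities: 11010
Column parities: 1011

Row P: 11010, Col P: 1011, Corner: 1


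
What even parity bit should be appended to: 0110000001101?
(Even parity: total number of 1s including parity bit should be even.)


Number of 1s in data: 5
Parity bit: 1

1


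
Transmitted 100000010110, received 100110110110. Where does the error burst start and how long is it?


XOR: 000110100000

Burst at position 3, length 4


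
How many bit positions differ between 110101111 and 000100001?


XOR: 110001110
Count of 1s: 5

5


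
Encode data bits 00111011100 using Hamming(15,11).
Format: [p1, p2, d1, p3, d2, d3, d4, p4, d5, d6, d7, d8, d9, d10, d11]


Parity bits: p1=0, p2=1, p3=0, p4=0

010001101011100


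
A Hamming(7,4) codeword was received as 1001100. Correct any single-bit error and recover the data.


Syndrome = 0: no error detected

Data: 0100 (no errors)


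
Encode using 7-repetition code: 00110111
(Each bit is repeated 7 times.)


Each bit -> 7 copies

00000000000000111111111111110000000111111111111111111111


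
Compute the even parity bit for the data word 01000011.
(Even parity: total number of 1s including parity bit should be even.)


Number of 1s in data: 3
Parity bit: 1

1


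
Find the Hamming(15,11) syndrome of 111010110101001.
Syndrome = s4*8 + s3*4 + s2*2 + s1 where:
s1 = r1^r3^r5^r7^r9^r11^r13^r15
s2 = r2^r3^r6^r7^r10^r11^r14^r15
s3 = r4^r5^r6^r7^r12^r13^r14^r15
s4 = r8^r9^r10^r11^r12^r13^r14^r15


s1=1, s2=1, s3=0, s4=0

Syndrome = 3 (error at position 3)


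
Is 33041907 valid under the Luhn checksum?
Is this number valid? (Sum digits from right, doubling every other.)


Luhn sum = 31
31 mod 10 = 1

Invalid (Luhn sum mod 10 = 1)
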